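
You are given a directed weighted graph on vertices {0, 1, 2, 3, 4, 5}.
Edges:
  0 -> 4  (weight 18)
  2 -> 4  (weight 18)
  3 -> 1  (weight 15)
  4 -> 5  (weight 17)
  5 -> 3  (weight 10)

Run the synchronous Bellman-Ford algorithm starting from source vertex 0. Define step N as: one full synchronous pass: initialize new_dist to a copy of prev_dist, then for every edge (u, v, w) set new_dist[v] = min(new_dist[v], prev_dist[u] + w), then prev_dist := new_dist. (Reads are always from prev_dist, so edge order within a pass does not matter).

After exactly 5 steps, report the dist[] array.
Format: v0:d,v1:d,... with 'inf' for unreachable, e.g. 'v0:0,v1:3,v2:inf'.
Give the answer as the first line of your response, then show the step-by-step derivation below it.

v0:0,v1:60,v2:inf,v3:45,v4:18,v5:35

step 1: dist = v0:0,v1:inf,v2:inf,v3:inf,v4:18,v5:inf
step 2: dist = v0:0,v1:inf,v2:inf,v3:inf,v4:18,v5:35
step 3: dist = v0:0,v1:inf,v2:inf,v3:45,v4:18,v5:35
step 4: dist = v0:0,v1:60,v2:inf,v3:45,v4:18,v5:35
step 5: dist = v0:0,v1:60,v2:inf,v3:45,v4:18,v5:35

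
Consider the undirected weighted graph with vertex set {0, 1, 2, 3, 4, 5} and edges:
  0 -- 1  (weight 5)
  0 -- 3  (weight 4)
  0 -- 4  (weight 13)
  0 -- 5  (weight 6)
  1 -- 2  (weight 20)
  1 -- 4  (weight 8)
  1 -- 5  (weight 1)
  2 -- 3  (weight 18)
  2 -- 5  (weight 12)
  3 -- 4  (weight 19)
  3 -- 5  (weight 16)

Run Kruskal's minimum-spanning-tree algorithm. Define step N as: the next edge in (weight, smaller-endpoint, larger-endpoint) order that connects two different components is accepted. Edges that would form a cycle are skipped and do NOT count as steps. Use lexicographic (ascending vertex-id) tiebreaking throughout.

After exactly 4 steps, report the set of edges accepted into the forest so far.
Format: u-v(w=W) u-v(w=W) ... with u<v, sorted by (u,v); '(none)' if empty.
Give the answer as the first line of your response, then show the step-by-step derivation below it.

0-1(w=5) 0-3(w=4) 1-4(w=8) 1-5(w=1)

step 1: add edge 1-5 (w=1); MST = {1-5(w=1)}
step 2: add edge 0-3 (w=4); MST = {0-3(w=4) 1-5(w=1)}
step 3: add edge 0-1 (w=5); MST = {0-1(w=5) 0-3(w=4) 1-5(w=1)}
step 4: add edge 1-4 (w=8); MST = {0-1(w=5) 0-3(w=4) 1-4(w=8) 1-5(w=1)}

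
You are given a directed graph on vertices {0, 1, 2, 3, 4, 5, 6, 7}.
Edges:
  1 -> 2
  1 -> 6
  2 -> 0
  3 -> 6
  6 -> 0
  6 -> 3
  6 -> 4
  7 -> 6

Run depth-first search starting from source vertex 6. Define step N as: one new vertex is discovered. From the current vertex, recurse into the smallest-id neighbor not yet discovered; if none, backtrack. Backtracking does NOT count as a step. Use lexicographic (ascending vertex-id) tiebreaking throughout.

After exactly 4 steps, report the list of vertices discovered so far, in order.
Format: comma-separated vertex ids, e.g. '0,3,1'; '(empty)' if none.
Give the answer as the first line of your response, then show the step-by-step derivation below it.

6,0,3,4

step 1: discover 6; path=6; order=6
step 2: discover 0; path=6>0; order=6,0
step 3: discover 3; path=6>3; order=6,0,3
step 4: discover 4; path=6>4; order=6,0,3,4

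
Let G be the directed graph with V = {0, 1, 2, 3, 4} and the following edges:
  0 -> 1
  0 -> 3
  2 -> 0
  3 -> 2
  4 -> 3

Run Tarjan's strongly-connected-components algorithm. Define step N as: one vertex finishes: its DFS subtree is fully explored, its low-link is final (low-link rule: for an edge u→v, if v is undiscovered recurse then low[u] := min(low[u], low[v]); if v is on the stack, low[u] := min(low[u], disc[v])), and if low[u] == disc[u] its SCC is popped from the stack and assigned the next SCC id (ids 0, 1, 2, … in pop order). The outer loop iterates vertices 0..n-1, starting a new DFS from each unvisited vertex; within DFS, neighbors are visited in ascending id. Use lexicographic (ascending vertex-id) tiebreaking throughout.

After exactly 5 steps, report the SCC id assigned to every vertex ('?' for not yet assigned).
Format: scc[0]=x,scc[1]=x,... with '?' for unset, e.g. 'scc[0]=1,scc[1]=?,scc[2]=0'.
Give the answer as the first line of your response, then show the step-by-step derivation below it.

scc[0]=1,scc[1]=0,scc[2]=1,scc[3]=1,scc[4]=2

step 1: low=(low[0]=0,low[1]=1,low[2]=?,low[3]=?,low[4]=?); scc=(scc[0]=?,scc[1]=0,scc[2]=?,scc[3]=?,scc[4]=?)
step 2: low=(low[0]=0,low[1]=1,low[2]=0,low[3]=2,low[4]=?); scc=(scc[0]=?,scc[1]=0,scc[2]=?,scc[3]=?,scc[4]=?)
step 3: low=(low[0]=0,low[1]=1,low[2]=0,low[3]=0,low[4]=?); scc=(scc[0]=?,scc[1]=0,scc[2]=?,scc[3]=?,scc[4]=?)
step 4: low=(low[0]=0,low[1]=1,low[2]=0,low[3]=0,low[4]=?); scc=(scc[0]=1,scc[1]=0,scc[2]=1,scc[3]=1,scc[4]=?)
step 5: low=(low[0]=0,low[1]=1,low[2]=0,low[3]=0,low[4]=4); scc=(scc[0]=1,scc[1]=0,scc[2]=1,scc[3]=1,scc[4]=2)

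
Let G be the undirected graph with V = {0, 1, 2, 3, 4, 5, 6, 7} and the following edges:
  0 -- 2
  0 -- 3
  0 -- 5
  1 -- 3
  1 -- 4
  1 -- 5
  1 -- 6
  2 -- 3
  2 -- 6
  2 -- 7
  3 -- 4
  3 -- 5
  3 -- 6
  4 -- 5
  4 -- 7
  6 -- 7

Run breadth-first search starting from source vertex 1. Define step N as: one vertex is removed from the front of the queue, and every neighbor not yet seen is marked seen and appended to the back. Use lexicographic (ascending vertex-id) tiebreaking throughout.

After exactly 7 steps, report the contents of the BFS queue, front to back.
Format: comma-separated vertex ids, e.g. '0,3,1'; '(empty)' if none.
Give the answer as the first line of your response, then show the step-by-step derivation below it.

7

step 1: dequeue 1; queue=[3,4,5,6]; order=1
step 2: dequeue 3; queue=[4,5,6,0,2]; order=1,3
step 3: dequeue 4; queue=[5,6,0,2,7]; order=1,3,4
step 4: dequeue 5; queue=[6,0,2,7]; order=1,3,4,5
step 5: dequeue 6; queue=[0,2,7]; order=1,3,4,5,6
step 6: dequeue 0; queue=[2,7]; order=1,3,4,5,6,0
step 7: dequeue 2; queue=[7]; order=1,3,4,5,6,0,2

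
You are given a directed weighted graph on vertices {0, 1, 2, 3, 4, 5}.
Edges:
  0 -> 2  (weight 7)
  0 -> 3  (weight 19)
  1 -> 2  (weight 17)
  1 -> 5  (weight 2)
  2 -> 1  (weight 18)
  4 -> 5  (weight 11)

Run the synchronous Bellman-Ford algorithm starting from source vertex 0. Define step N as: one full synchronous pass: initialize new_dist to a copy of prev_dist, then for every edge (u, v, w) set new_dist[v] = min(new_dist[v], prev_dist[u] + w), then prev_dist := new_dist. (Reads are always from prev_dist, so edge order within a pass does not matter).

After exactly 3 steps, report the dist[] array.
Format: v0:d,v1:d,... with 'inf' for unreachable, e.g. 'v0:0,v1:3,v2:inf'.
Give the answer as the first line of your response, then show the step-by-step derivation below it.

v0:0,v1:25,v2:7,v3:19,v4:inf,v5:27

step 1: dist = v0:0,v1:inf,v2:7,v3:19,v4:inf,v5:inf
step 2: dist = v0:0,v1:25,v2:7,v3:19,v4:inf,v5:inf
step 3: dist = v0:0,v1:25,v2:7,v3:19,v4:inf,v5:27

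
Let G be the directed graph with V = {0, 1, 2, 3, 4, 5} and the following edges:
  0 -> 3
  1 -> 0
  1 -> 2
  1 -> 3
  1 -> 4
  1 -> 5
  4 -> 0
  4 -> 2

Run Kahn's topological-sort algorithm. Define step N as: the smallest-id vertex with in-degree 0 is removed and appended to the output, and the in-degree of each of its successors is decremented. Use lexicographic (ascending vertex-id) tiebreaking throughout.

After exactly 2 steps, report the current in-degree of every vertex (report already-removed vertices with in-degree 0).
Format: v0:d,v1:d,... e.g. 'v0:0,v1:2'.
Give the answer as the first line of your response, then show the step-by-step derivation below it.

v0:0,v1:0,v2:0,v3:1,v4:0,v5:0

step 1: output 1; order=[1]; indeg=(1,0,1,1,0,0)
step 2: output 4; order=[1,4]; indeg=(0,0,0,1,0,0)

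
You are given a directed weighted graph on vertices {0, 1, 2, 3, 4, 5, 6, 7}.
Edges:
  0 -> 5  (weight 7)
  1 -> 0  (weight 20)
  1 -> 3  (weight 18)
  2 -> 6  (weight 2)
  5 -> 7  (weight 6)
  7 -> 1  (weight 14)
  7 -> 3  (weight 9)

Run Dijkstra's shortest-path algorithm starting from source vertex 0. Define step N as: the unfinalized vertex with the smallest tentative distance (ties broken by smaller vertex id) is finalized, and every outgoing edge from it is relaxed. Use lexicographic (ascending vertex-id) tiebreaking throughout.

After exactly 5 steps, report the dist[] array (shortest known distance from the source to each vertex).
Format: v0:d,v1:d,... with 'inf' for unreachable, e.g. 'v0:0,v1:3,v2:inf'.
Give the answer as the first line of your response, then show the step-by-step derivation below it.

v0:0,v1:27,v2:inf,v3:22,v4:inf,v5:7,v6:inf,v7:13

step 1: dist = v0:0,v1:inf,v2:inf,v3:inf,v4:inf,v5:7,v6:inf,v7:inf
step 2: dist = v0:0,v1:inf,v2:inf,v3:inf,v4:inf,v5:7,v6:inf,v7:13
step 3: dist = v0:0,v1:27,v2:inf,v3:22,v4:inf,v5:7,v6:inf,v7:13
step 4: dist = v0:0,v1:27,v2:inf,v3:22,v4:inf,v5:7,v6:inf,v7:13
step 5: dist = v0:0,v1:27,v2:inf,v3:22,v4:inf,v5:7,v6:inf,v7:13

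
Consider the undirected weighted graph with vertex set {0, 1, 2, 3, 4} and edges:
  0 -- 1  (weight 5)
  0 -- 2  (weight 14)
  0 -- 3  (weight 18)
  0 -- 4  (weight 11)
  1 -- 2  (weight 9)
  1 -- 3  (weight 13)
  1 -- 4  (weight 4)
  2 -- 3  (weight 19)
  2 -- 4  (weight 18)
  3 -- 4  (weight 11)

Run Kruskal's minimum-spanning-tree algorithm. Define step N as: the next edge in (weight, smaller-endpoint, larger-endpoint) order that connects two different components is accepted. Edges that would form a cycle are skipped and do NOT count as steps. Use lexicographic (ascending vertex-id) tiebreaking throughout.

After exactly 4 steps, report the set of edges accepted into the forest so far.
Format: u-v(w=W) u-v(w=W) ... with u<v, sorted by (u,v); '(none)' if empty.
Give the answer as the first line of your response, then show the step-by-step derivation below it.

0-1(w=5) 1-2(w=9) 1-4(w=4) 3-4(w=11)

step 1: add edge 1-4 (w=4); MST = {1-4(w=4)}
step 2: add edge 0-1 (w=5); MST = {0-1(w=5) 1-4(w=4)}
step 3: add edge 1-2 (w=9); MST = {0-1(w=5) 1-2(w=9) 1-4(w=4)}
step 4: add edge 3-4 (w=11); MST = {0-1(w=5) 1-2(w=9) 1-4(w=4) 3-4(w=11)}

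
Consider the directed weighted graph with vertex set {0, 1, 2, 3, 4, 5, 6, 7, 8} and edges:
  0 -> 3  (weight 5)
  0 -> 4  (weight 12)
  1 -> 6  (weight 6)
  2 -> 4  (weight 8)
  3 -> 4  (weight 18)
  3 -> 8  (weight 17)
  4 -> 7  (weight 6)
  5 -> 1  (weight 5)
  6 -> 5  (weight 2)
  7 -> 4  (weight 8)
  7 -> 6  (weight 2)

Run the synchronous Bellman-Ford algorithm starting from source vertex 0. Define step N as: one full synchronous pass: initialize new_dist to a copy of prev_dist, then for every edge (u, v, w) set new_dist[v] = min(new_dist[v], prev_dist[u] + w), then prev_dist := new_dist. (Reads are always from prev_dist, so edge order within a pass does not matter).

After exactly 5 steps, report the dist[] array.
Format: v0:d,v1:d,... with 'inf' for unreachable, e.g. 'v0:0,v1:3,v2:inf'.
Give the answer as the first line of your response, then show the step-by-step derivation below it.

v0:0,v1:27,v2:inf,v3:5,v4:12,v5:22,v6:20,v7:18,v8:22

step 1: dist = v0:0,v1:inf,v2:inf,v3:5,v4:12,v5:inf,v6:inf,v7:inf,v8:inf
step 2: dist = v0:0,v1:inf,v2:inf,v3:5,v4:12,v5:inf,v6:inf,v7:18,v8:22
step 3: dist = v0:0,v1:inf,v2:inf,v3:5,v4:12,v5:inf,v6:20,v7:18,v8:22
step 4: dist = v0:0,v1:inf,v2:inf,v3:5,v4:12,v5:22,v6:20,v7:18,v8:22
step 5: dist = v0:0,v1:27,v2:inf,v3:5,v4:12,v5:22,v6:20,v7:18,v8:22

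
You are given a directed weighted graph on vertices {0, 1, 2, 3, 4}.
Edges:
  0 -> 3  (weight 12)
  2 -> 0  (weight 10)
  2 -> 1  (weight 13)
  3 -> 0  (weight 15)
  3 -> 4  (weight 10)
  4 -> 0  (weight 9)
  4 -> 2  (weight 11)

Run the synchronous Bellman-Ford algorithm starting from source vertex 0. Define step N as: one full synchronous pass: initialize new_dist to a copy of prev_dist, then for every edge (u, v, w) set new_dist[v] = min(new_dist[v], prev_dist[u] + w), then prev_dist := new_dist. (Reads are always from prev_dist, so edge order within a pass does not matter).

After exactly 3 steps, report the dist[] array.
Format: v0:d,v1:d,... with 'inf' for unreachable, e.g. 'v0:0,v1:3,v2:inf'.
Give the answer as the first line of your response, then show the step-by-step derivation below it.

v0:0,v1:inf,v2:33,v3:12,v4:22

step 1: dist = v0:0,v1:inf,v2:inf,v3:12,v4:inf
step 2: dist = v0:0,v1:inf,v2:inf,v3:12,v4:22
step 3: dist = v0:0,v1:inf,v2:33,v3:12,v4:22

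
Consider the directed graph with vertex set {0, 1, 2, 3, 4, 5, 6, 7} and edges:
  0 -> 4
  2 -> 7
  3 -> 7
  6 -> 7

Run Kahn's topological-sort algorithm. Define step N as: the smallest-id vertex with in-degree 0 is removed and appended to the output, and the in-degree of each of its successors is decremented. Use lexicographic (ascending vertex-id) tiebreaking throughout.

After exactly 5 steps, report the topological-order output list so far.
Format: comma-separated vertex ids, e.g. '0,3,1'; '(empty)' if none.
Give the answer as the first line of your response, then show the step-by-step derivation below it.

0,1,2,3,4

step 1: output 0; order=[0]; indeg=(0,0,0,0,0,0,0,3)
step 2: output 1; order=[0,1]; indeg=(0,0,0,0,0,0,0,3)
step 3: output 2; order=[0,1,2]; indeg=(0,0,0,0,0,0,0,2)
step 4: output 3; order=[0,1,2,3]; indeg=(0,0,0,0,0,0,0,1)
step 5: output 4; order=[0,1,2,3,4]; indeg=(0,0,0,0,0,0,0,1)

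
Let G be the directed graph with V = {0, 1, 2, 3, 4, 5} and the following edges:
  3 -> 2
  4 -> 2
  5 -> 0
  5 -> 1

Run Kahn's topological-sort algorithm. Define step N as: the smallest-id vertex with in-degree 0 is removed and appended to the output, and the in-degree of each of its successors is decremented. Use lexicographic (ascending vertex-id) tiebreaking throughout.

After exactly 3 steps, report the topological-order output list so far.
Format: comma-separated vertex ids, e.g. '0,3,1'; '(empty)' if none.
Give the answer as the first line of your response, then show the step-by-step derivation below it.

3,4,2

step 1: output 3; order=[3]; indeg=(1,1,1,0,0,0)
step 2: output 4; order=[3,4]; indeg=(1,1,0,0,0,0)
step 3: output 2; order=[3,4,2]; indeg=(1,1,0,0,0,0)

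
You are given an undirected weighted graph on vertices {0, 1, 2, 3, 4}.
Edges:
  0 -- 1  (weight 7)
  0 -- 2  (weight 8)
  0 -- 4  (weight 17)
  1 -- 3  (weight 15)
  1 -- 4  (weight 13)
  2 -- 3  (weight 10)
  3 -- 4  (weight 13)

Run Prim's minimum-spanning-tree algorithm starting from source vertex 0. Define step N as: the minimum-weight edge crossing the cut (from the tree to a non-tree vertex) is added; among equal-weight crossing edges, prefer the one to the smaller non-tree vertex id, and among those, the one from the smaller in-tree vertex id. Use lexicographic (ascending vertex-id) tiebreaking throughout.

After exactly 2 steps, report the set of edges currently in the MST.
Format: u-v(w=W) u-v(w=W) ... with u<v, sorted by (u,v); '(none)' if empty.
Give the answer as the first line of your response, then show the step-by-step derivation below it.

0-1(w=7) 0-2(w=8)

step 1: add edge 0-1 (w=7); MST = {0-1(w=7)}
step 2: add edge 0-2 (w=8); MST = {0-1(w=7) 0-2(w=8)}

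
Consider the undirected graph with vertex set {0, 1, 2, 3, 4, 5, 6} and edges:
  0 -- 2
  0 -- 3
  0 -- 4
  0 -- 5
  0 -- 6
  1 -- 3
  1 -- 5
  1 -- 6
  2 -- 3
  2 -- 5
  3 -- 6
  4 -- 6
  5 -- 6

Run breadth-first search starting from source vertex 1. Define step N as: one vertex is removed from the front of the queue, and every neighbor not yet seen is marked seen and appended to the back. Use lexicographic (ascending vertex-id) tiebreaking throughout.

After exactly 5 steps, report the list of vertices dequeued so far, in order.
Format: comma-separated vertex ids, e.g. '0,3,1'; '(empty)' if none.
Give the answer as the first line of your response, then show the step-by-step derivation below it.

1,3,5,6,0

step 1: dequeue 1; queue=[3,5,6]; order=1
step 2: dequeue 3; queue=[5,6,0,2]; order=1,3
step 3: dequeue 5; queue=[6,0,2]; order=1,3,5
step 4: dequeue 6; queue=[0,2,4]; order=1,3,5,6
step 5: dequeue 0; queue=[2,4]; order=1,3,5,6,0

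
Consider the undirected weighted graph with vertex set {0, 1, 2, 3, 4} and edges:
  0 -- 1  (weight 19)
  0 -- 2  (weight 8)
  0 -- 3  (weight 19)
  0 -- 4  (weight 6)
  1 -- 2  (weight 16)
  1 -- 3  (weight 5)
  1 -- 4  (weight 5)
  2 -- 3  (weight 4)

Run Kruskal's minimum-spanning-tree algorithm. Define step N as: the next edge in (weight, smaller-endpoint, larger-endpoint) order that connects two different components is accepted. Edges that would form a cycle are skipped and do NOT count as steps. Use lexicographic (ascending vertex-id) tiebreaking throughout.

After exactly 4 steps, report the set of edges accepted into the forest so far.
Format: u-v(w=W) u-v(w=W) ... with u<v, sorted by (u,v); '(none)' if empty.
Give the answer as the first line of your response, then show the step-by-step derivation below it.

0-4(w=6) 1-3(w=5) 1-4(w=5) 2-3(w=4)

step 1: add edge 2-3 (w=4); MST = {2-3(w=4)}
step 2: add edge 1-3 (w=5); MST = {1-3(w=5) 2-3(w=4)}
step 3: add edge 1-4 (w=5); MST = {1-3(w=5) 1-4(w=5) 2-3(w=4)}
step 4: add edge 0-4 (w=6); MST = {0-4(w=6) 1-3(w=5) 1-4(w=5) 2-3(w=4)}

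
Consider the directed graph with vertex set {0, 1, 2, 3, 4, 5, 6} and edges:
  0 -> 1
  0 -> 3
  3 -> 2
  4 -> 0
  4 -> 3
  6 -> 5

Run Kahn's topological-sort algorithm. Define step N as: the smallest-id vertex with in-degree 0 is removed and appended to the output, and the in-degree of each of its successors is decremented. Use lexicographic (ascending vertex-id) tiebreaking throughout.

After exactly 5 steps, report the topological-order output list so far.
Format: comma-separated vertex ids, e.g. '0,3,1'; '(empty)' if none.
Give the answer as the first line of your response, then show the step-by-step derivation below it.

4,0,1,3,2

step 1: output 4; order=[4]; indeg=(0,1,1,1,0,1,0)
step 2: output 0; order=[4,0]; indeg=(0,0,1,0,0,1,0)
step 3: output 1; order=[4,0,1]; indeg=(0,0,1,0,0,1,0)
step 4: output 3; order=[4,0,1,3]; indeg=(0,0,0,0,0,1,0)
step 5: output 2; order=[4,0,1,3,2]; indeg=(0,0,0,0,0,1,0)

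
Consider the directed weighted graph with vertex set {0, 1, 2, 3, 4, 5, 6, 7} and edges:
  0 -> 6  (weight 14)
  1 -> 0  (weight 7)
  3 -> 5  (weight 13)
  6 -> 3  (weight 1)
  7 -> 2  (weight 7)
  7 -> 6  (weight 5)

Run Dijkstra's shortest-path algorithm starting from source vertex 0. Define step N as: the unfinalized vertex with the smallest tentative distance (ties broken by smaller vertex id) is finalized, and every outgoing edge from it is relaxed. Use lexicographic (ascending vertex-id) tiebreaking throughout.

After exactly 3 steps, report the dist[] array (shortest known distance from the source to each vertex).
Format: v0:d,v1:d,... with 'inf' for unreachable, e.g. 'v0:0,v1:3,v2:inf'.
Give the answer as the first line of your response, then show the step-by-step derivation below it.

v0:0,v1:inf,v2:inf,v3:15,v4:inf,v5:28,v6:14,v7:inf

step 1: dist = v0:0,v1:inf,v2:inf,v3:inf,v4:inf,v5:inf,v6:14,v7:inf
step 2: dist = v0:0,v1:inf,v2:inf,v3:15,v4:inf,v5:inf,v6:14,v7:inf
step 3: dist = v0:0,v1:inf,v2:inf,v3:15,v4:inf,v5:28,v6:14,v7:inf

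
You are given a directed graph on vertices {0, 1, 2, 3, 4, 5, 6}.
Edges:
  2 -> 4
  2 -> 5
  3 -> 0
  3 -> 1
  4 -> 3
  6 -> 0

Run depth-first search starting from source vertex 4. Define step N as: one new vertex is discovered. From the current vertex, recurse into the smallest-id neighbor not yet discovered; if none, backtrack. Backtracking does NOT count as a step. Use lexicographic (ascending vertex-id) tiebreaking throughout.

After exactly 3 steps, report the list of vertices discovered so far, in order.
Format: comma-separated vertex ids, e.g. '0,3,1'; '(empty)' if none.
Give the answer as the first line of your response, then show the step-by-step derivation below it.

4,3,0

step 1: discover 4; path=4; order=4
step 2: discover 3; path=4>3; order=4,3
step 3: discover 0; path=4>3>0; order=4,3,0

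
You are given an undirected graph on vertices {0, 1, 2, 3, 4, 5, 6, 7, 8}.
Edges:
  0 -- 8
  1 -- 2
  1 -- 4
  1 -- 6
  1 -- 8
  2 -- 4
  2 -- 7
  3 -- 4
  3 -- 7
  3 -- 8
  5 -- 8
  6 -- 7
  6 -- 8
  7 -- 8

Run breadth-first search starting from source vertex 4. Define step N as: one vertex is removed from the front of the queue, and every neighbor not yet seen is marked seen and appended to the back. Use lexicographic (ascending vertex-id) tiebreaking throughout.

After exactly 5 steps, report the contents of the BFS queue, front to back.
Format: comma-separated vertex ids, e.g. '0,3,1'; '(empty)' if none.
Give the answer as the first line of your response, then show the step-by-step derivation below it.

8,7

step 1: dequeue 4; queue=[1,2,3]; order=4
step 2: dequeue 1; queue=[2,3,6,8]; order=4,1
step 3: dequeue 2; queue=[3,6,8,7]; order=4,1,2
step 4: dequeue 3; queue=[6,8,7]; order=4,1,2,3
step 5: dequeue 6; queue=[8,7]; order=4,1,2,3,6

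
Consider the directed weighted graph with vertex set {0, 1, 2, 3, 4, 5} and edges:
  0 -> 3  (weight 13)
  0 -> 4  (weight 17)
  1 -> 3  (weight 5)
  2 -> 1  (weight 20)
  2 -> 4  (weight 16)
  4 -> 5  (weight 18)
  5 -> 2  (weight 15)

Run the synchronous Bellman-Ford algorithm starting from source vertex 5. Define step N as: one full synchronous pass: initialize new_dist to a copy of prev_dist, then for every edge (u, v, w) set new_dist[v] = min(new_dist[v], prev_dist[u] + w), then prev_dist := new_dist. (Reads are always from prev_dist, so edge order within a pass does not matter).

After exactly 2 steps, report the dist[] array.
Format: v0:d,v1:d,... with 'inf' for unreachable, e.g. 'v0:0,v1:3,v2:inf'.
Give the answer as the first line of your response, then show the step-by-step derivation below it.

v0:inf,v1:35,v2:15,v3:inf,v4:31,v5:0

step 1: dist = v0:inf,v1:inf,v2:15,v3:inf,v4:inf,v5:0
step 2: dist = v0:inf,v1:35,v2:15,v3:inf,v4:31,v5:0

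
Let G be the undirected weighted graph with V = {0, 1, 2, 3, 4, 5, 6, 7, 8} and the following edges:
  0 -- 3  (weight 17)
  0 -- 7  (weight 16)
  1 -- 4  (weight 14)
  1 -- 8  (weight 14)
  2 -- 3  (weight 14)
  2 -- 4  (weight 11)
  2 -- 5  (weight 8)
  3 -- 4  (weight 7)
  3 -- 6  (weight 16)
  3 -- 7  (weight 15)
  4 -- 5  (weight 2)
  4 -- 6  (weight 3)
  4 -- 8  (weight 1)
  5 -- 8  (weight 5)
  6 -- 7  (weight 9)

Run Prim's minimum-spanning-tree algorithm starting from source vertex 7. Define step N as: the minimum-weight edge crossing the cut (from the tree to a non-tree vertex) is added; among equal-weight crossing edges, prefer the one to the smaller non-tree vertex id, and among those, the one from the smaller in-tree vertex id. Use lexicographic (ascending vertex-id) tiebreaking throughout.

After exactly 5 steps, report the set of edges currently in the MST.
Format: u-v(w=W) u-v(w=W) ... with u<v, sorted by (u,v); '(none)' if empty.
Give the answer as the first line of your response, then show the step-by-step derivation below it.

3-4(w=7) 4-5(w=2) 4-6(w=3) 4-8(w=1) 6-7(w=9)

step 1: add edge 6-7 (w=9); MST = {6-7(w=9)}
step 2: add edge 4-6 (w=3); MST = {4-6(w=3) 6-7(w=9)}
step 3: add edge 4-8 (w=1); MST = {4-6(w=3) 4-8(w=1) 6-7(w=9)}
step 4: add edge 4-5 (w=2); MST = {4-5(w=2) 4-6(w=3) 4-8(w=1) 6-7(w=9)}
step 5: add edge 3-4 (w=7); MST = {3-4(w=7) 4-5(w=2) 4-6(w=3) 4-8(w=1) 6-7(w=9)}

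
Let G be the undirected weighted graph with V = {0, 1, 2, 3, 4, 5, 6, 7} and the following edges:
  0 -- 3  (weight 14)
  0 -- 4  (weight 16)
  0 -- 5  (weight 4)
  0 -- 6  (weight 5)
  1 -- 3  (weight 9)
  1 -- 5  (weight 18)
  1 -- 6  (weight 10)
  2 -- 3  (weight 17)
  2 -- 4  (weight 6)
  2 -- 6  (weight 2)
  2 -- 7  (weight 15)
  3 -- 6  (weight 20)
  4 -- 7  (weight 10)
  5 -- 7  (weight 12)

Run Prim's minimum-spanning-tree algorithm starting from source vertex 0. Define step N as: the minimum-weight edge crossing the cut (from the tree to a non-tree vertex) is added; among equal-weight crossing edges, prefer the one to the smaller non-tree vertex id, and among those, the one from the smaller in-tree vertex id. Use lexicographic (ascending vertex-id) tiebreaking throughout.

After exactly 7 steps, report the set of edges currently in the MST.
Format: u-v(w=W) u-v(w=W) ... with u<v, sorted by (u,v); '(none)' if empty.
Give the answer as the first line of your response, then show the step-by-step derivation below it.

0-5(w=4) 0-6(w=5) 1-3(w=9) 1-6(w=10) 2-4(w=6) 2-6(w=2) 4-7(w=10)

step 1: add edge 0-5 (w=4); MST = {0-5(w=4)}
step 2: add edge 0-6 (w=5); MST = {0-5(w=4) 0-6(w=5)}
step 3: add edge 2-6 (w=2); MST = {0-5(w=4) 0-6(w=5) 2-6(w=2)}
step 4: add edge 2-4 (w=6); MST = {0-5(w=4) 0-6(w=5) 2-4(w=6) 2-6(w=2)}
step 5: add edge 1-6 (w=10); MST = {0-5(w=4) 0-6(w=5) 1-6(w=10) 2-4(w=6) 2-6(w=2)}
step 6: add edge 1-3 (w=9); MST = {0-5(w=4) 0-6(w=5) 1-3(w=9) 1-6(w=10) 2-4(w=6) 2-6(w=2)}
step 7: add edge 4-7 (w=10); MST = {0-5(w=4) 0-6(w=5) 1-3(w=9) 1-6(w=10) 2-4(w=6) 2-6(w=2) 4-7(w=10)}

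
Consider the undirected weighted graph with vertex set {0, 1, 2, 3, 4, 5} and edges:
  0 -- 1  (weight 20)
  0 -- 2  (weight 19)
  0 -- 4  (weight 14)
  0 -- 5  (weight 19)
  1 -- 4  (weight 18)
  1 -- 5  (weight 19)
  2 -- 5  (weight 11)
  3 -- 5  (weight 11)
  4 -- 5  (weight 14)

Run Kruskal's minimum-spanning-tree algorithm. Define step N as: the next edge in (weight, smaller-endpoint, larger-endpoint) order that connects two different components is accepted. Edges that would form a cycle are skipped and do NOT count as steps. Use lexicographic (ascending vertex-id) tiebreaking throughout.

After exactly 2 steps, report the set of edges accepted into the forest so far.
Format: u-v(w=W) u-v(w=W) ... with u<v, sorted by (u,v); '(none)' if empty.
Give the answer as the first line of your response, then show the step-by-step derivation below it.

2-5(w=11) 3-5(w=11)

step 1: add edge 2-5 (w=11); MST = {2-5(w=11)}
step 2: add edge 3-5 (w=11); MST = {2-5(w=11) 3-5(w=11)}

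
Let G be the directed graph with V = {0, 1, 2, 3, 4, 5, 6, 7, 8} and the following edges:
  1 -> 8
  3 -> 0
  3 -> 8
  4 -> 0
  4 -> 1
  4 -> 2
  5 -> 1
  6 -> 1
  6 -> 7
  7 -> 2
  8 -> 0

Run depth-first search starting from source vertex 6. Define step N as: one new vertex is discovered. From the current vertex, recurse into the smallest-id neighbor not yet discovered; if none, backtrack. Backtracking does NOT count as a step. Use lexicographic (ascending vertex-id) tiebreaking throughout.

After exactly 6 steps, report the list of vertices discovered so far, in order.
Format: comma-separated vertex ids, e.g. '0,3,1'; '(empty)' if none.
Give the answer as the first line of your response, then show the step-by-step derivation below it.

6,1,8,0,7,2

step 1: discover 6; path=6; order=6
step 2: discover 1; path=6>1; order=6,1
step 3: discover 8; path=6>1>8; order=6,1,8
step 4: discover 0; path=6>1>8>0; order=6,1,8,0
step 5: discover 7; path=6>7; order=6,1,8,0,7
step 6: discover 2; path=6>7>2; order=6,1,8,0,7,2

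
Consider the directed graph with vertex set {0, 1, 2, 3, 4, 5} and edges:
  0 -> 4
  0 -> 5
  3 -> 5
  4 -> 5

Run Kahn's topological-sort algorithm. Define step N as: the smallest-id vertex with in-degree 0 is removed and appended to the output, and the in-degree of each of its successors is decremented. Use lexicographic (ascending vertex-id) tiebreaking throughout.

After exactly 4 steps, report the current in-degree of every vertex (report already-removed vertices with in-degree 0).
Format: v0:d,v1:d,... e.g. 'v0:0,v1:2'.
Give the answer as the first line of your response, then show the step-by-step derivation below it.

v0:0,v1:0,v2:0,v3:0,v4:0,v5:1

step 1: output 0; order=[0]; indeg=(0,0,0,0,0,2)
step 2: output 1; order=[0,1]; indeg=(0,0,0,0,0,2)
step 3: output 2; order=[0,1,2]; indeg=(0,0,0,0,0,2)
step 4: output 3; order=[0,1,2,3]; indeg=(0,0,0,0,0,1)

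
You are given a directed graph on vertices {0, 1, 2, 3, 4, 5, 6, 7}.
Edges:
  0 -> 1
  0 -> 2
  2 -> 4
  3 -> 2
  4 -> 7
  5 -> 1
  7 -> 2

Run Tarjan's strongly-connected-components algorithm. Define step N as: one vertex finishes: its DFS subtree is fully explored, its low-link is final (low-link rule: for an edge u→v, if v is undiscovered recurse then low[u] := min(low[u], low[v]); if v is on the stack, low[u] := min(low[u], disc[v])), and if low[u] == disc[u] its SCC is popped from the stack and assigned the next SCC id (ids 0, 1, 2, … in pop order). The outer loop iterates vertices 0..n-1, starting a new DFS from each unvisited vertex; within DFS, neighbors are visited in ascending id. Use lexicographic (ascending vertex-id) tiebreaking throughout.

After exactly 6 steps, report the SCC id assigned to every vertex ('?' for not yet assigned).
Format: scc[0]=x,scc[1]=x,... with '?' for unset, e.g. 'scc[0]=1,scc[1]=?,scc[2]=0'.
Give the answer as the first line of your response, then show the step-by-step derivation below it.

scc[0]=2,scc[1]=0,scc[2]=1,scc[3]=3,scc[4]=1,scc[5]=?,scc[6]=?,scc[7]=1

step 1: low=(low[0]=0,low[1]=1,low[2]=?,low[3]=?,low[4]=?,low[5]=?,low[6]=?,low[7]=?); scc=(scc[0]=?,scc[1]=0,scc[2]=?,scc[3]=?,scc[4]=?,scc[5]=?,scc[6]=?,scc[7]=?)
step 2: low=(low[0]=0,low[1]=1,low[2]=2,low[3]=?,low[4]=3,low[5]=?,low[6]=?,low[7]=2); scc=(scc[0]=?,scc[1]=0,scc[2]=?,scc[3]=?,scc[4]=?,scc[5]=?,scc[6]=?,scc[7]=?)
step 3: low=(low[0]=0,low[1]=1,low[2]=2,low[3]=?,low[4]=2,low[5]=?,low[6]=?,low[7]=2); scc=(scc[0]=?,scc[1]=0,scc[2]=?,scc[3]=?,scc[4]=?,scc[5]=?,scc[6]=?,scc[7]=?)
step 4: low=(low[0]=0,low[1]=1,low[2]=2,low[3]=?,low[4]=2,low[5]=?,low[6]=?,low[7]=2); scc=(scc[0]=?,scc[1]=0,scc[2]=1,scc[3]=?,scc[4]=1,scc[5]=?,scc[6]=?,scc[7]=1)
step 5: low=(low[0]=0,low[1]=1,low[2]=2,low[3]=?,low[4]=2,low[5]=?,low[6]=?,low[7]=2); scc=(scc[0]=2,scc[1]=0,scc[2]=1,scc[3]=?,scc[4]=1,scc[5]=?,scc[6]=?,scc[7]=1)
step 6: low=(low[0]=0,low[1]=1,low[2]=2,low[3]=5,low[4]=2,low[5]=?,low[6]=?,low[7]=2); scc=(scc[0]=2,scc[1]=0,scc[2]=1,scc[3]=3,scc[4]=1,scc[5]=?,scc[6]=?,scc[7]=1)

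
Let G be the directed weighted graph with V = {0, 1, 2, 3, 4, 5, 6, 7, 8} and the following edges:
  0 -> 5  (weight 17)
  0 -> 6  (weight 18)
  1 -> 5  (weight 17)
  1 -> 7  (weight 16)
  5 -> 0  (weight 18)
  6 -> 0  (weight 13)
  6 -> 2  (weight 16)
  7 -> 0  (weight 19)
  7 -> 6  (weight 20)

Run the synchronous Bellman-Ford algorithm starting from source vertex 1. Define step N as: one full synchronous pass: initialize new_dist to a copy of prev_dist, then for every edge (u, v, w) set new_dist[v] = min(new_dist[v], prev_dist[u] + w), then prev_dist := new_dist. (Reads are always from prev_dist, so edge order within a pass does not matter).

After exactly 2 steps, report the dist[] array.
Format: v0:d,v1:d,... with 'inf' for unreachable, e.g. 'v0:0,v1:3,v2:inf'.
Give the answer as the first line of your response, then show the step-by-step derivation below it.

v0:35,v1:0,v2:inf,v3:inf,v4:inf,v5:17,v6:36,v7:16,v8:inf

step 1: dist = v0:inf,v1:0,v2:inf,v3:inf,v4:inf,v5:17,v6:inf,v7:16,v8:inf
step 2: dist = v0:35,v1:0,v2:inf,v3:inf,v4:inf,v5:17,v6:36,v7:16,v8:inf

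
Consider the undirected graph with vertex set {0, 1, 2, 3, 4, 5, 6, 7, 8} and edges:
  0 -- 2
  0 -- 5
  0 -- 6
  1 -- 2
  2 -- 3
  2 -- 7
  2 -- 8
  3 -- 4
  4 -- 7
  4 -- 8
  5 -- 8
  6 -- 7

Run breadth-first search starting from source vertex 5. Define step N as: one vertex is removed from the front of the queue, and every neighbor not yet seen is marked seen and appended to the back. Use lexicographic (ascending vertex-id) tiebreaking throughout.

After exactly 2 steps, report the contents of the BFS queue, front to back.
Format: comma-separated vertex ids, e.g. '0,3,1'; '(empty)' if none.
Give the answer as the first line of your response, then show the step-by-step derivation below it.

8,2,6

step 1: dequeue 5; queue=[0,8]; order=5
step 2: dequeue 0; queue=[8,2,6]; order=5,0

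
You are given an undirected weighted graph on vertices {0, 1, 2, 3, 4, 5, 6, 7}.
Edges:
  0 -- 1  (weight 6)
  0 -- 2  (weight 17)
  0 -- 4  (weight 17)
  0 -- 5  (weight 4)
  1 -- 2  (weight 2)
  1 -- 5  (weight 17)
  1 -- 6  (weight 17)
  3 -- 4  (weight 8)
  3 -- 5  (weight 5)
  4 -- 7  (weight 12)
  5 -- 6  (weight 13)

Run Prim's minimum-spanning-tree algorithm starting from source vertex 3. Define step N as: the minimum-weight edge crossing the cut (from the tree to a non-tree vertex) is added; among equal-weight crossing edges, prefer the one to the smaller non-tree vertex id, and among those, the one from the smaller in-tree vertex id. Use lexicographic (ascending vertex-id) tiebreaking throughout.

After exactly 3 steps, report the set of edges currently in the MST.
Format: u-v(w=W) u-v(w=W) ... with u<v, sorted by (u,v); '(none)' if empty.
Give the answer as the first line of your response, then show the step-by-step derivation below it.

0-1(w=6) 0-5(w=4) 3-5(w=5)

step 1: add edge 3-5 (w=5); MST = {3-5(w=5)}
step 2: add edge 0-5 (w=4); MST = {0-5(w=4) 3-5(w=5)}
step 3: add edge 0-1 (w=6); MST = {0-1(w=6) 0-5(w=4) 3-5(w=5)}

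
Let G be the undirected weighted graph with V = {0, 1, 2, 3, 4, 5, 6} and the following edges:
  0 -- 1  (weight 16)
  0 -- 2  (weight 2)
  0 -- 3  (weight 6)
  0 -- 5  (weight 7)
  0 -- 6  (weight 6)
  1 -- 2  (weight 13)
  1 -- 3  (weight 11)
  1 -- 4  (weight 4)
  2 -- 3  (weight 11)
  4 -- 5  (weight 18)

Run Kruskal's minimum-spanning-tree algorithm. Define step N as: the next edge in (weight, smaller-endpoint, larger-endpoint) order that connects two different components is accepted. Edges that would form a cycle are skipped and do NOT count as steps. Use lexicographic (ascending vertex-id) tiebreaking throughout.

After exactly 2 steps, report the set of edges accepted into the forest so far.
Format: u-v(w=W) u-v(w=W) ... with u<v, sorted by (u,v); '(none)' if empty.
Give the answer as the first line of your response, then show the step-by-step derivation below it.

0-2(w=2) 1-4(w=4)

step 1: add edge 0-2 (w=2); MST = {0-2(w=2)}
step 2: add edge 1-4 (w=4); MST = {0-2(w=2) 1-4(w=4)}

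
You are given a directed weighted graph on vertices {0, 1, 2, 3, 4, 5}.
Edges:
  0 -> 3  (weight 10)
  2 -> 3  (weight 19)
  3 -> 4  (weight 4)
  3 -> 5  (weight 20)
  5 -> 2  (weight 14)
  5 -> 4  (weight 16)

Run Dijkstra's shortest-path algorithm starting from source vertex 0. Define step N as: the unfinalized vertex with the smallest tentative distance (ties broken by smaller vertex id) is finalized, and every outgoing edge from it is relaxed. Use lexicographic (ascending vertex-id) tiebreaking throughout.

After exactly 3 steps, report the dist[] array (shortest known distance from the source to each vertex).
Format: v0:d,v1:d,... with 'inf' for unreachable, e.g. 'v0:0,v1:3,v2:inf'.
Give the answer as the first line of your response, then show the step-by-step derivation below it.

v0:0,v1:inf,v2:inf,v3:10,v4:14,v5:30

step 1: dist = v0:0,v1:inf,v2:inf,v3:10,v4:inf,v5:inf
step 2: dist = v0:0,v1:inf,v2:inf,v3:10,v4:14,v5:30
step 3: dist = v0:0,v1:inf,v2:inf,v3:10,v4:14,v5:30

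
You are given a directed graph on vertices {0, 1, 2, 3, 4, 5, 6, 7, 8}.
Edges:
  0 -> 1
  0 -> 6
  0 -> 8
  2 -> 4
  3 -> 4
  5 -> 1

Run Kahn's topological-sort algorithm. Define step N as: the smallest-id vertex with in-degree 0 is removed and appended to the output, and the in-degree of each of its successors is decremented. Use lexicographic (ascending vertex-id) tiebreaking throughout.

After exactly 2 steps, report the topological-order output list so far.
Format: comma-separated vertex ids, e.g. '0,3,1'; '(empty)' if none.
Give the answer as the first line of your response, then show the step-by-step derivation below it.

0,2

step 1: output 0; order=[0]; indeg=(0,1,0,0,2,0,0,0,0)
step 2: output 2; order=[0,2]; indeg=(0,1,0,0,1,0,0,0,0)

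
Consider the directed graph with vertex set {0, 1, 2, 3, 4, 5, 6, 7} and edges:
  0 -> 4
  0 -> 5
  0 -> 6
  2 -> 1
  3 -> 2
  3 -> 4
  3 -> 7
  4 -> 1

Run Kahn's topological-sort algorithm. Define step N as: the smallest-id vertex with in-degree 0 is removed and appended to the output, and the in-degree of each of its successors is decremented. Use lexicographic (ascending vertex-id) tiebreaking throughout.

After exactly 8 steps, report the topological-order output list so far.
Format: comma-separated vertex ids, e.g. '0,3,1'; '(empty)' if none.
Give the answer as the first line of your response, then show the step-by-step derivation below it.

0,3,2,4,1,5,6,7

step 1: output 0; order=[0]; indeg=(0,2,1,0,1,0,0,1)
step 2: output 3; order=[0,3]; indeg=(0,2,0,0,0,0,0,0)
step 3: output 2; order=[0,3,2]; indeg=(0,1,0,0,0,0,0,0)
step 4: output 4; order=[0,3,2,4]; indeg=(0,0,0,0,0,0,0,0)
step 5: output 1; order=[0,3,2,4,1]; indeg=(0,0,0,0,0,0,0,0)
step 6: output 5; order=[0,3,2,4,1,5]; indeg=(0,0,0,0,0,0,0,0)
step 7: output 6; order=[0,3,2,4,1,5,6]; indeg=(0,0,0,0,0,0,0,0)
step 8: output 7; order=[0,3,2,4,1,5,6,7]; indeg=(0,0,0,0,0,0,0,0)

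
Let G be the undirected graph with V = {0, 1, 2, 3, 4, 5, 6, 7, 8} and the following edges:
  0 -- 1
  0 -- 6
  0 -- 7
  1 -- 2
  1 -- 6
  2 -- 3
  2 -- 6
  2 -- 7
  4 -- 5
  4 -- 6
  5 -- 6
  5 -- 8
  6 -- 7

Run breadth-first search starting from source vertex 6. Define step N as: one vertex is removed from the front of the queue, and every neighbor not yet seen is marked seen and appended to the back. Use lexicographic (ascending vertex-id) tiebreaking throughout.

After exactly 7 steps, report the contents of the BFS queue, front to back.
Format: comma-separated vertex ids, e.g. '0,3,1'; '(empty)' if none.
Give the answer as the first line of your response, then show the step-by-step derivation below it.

3,8

step 1: dequeue 6; queue=[0,1,2,4,5,7]; order=6
step 2: dequeue 0; queue=[1,2,4,5,7]; order=6,0
step 3: dequeue 1; queue=[2,4,5,7]; order=6,0,1
step 4: dequeue 2; queue=[4,5,7,3]; order=6,0,1,2
step 5: dequeue 4; queue=[5,7,3]; order=6,0,1,2,4
step 6: dequeue 5; queue=[7,3,8]; order=6,0,1,2,4,5
step 7: dequeue 7; queue=[3,8]; order=6,0,1,2,4,5,7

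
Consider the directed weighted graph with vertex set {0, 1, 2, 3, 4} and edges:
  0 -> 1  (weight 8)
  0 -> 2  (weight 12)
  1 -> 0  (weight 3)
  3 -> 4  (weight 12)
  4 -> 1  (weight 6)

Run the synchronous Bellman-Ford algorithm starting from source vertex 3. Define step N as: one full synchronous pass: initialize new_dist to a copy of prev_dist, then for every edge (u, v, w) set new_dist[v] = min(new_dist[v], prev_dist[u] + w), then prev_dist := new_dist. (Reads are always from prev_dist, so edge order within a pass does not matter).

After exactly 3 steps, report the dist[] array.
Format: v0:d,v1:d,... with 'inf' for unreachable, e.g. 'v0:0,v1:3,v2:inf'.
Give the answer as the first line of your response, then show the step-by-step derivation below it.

v0:21,v1:18,v2:inf,v3:0,v4:12

step 1: dist = v0:inf,v1:inf,v2:inf,v3:0,v4:12
step 2: dist = v0:inf,v1:18,v2:inf,v3:0,v4:12
step 3: dist = v0:21,v1:18,v2:inf,v3:0,v4:12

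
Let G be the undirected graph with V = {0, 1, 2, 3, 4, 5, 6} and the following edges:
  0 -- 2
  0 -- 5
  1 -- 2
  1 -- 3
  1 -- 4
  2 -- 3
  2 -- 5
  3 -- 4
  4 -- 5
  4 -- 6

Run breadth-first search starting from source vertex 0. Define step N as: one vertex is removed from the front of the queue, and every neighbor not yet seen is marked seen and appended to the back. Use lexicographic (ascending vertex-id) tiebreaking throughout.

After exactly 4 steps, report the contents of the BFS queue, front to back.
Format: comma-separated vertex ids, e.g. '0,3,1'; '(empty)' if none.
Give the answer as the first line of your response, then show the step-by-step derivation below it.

3,4

step 1: dequeue 0; queue=[2,5]; order=0
step 2: dequeue 2; queue=[5,1,3]; order=0,2
step 3: dequeue 5; queue=[1,3,4]; order=0,2,5
step 4: dequeue 1; queue=[3,4]; order=0,2,5,1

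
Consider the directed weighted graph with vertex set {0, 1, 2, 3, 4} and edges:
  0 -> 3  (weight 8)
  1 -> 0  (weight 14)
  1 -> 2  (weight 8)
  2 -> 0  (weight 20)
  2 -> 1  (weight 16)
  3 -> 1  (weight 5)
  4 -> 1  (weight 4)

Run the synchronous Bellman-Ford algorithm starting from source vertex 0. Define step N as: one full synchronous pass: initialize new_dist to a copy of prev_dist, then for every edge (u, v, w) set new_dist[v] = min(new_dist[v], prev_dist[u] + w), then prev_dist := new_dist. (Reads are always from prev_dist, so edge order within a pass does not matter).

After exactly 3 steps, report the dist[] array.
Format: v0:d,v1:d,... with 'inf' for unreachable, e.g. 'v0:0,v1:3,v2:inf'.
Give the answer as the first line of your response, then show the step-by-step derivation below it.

v0:0,v1:13,v2:21,v3:8,v4:inf

step 1: dist = v0:0,v1:inf,v2:inf,v3:8,v4:inf
step 2: dist = v0:0,v1:13,v2:inf,v3:8,v4:inf
step 3: dist = v0:0,v1:13,v2:21,v3:8,v4:inf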